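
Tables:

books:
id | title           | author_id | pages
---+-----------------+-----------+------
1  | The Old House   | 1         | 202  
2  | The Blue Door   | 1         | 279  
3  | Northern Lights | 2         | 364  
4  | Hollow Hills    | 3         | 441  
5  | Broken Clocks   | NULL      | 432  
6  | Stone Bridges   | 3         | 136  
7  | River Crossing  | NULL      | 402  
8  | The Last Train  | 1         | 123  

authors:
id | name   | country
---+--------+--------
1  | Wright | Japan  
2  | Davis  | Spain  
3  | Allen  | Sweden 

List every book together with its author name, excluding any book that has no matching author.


INNER JOIN keeps only books rows whose author_id matches an id in authors. Walk through each book:
  - book 1 (The Old House): author_id=1 -> matches Wright
  - book 2 (The Blue Door): author_id=1 -> matches Wright
  - book 3 (Northern Lights): author_id=2 -> matches Davis
  - book 4 (Hollow Hills): author_id=3 -> matches Allen
  - book 5 (Broken Clocks): author_id=NULL, no match -> dropped
  - book 6 (Stone Bridges): author_id=3 -> matches Allen
  - book 7 (River Crossing): author_id=NULL, no match -> dropped
  - book 8 (The Last Train): author_id=1 -> matches Wright
So 2 of 8 rows are dropped.

SQL:
SELECT a.title, b.name AS author
FROM books a
INNER JOIN authors b ON a.author_id = b.id

Result:
title           | author
----------------+-------
The Old House   | Wright
The Blue Door   | Wright
Northern Lights | Davis 
Hollow Hills    | Allen 
Stone Bridges   | Allen 
The Last Train  | Wright


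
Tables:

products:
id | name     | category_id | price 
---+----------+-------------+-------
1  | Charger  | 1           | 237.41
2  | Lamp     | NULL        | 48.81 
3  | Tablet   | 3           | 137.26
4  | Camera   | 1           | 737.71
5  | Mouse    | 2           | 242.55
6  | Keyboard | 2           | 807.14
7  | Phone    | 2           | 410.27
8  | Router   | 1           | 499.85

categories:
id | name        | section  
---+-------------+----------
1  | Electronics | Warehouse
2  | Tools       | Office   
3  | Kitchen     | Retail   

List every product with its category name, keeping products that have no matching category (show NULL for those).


LEFT JOIN keeps every row from products (the left table); where category_id has no match in categories, the category columns become NULL. Walk through each product:
  - product 1 (Charger): category_id=1 -> matches Electronics
  - product 2 (Lamp): category_id=NULL, no match -> kept with NULL
  - product 3 (Tablet): category_id=3 -> matches Kitchen
  - product 4 (Camera): category_id=1 -> matches Electronics
  - product 5 (Mouse): category_id=2 -> matches Tools
  - product 6 (Keyboard): category_id=2 -> matches Tools
  - product 7 (Phone): category_id=2 -> matches Tools
  - product 8 (Router): category_id=1 -> matches Electronics
All 8 rows appear; 1 has NULL category.

SQL:
SELECT a.name, b.name AS category
FROM products a
LEFT JOIN categories b ON a.category_id = b.id

Result:
name     | category   
---------+------------
Charger  | Electronics
Lamp     | NULL       
Tablet   | Kitchen    
Camera   | Electronics
Mouse    | Tools      
Keyboard | Tools      
Phone    | Tools      
Router   | Electronics


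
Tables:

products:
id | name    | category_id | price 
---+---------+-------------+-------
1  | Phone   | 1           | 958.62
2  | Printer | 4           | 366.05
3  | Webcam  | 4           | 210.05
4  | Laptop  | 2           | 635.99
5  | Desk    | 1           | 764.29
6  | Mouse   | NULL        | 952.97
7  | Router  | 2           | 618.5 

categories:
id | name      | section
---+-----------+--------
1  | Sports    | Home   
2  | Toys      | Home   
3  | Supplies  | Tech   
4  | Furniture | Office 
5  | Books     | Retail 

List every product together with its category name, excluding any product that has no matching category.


INNER JOIN keeps only products rows whose category_id matches an id in categories. Walk through each product:
  - product 1 (Phone): category_id=1 -> matches Sports
  - product 2 (Printer): category_id=4 -> matches Furniture
  - product 3 (Webcam): category_id=4 -> matches Furniture
  - product 4 (Laptop): category_id=2 -> matches Toys
  - product 5 (Desk): category_id=1 -> matches Sports
  - product 6 (Mouse): category_id=NULL, no match -> dropped
  - product 7 (Router): category_id=2 -> matches Toys
So 1 of 7 rows is dropped.

SQL:
SELECT a.name, b.name AS category
FROM products a
INNER JOIN categories b ON a.category_id = b.id

Result:
name    | category 
--------+----------
Phone   | Sports   
Printer | Furniture
Webcam  | Furniture
Laptop  | Toys     
Desk    | Sports   
Router  | Toys     


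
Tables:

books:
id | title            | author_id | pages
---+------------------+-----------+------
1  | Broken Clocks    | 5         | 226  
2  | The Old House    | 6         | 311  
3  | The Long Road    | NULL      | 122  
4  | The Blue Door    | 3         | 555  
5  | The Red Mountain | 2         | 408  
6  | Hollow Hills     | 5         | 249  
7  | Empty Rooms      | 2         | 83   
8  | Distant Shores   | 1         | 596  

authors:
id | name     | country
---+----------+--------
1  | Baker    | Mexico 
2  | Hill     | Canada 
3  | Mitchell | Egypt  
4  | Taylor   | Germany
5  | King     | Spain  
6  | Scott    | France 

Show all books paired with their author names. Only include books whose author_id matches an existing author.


INNER JOIN keeps only books rows whose author_id matches an id in authors. Walk through each book:
  - book 1 (Broken Clocks): author_id=5 -> matches King
  - book 2 (The Old House): author_id=6 -> matches Scott
  - book 3 (The Long Road): author_id=NULL, no match -> dropped
  - book 4 (The Blue Door): author_id=3 -> matches Mitchell
  - book 5 (The Red Mountain): author_id=2 -> matches Hill
  - book 6 (Hollow Hills): author_id=5 -> matches King
  - book 7 (Empty Rooms): author_id=2 -> matches Hill
  - book 8 (Distant Shores): author_id=1 -> matches Baker
So 1 of 8 rows is dropped.

SQL:
SELECT a.title, b.name AS author
FROM books a
INNER JOIN authors b ON a.author_id = b.id

Result:
title            | author  
-----------------+---------
Broken Clocks    | King    
The Old House    | Scott   
The Blue Door    | Mitchell
The Red Mountain | Hill    
Hollow Hills     | King    
Empty Rooms      | Hill    
Distant Shores   | Baker   


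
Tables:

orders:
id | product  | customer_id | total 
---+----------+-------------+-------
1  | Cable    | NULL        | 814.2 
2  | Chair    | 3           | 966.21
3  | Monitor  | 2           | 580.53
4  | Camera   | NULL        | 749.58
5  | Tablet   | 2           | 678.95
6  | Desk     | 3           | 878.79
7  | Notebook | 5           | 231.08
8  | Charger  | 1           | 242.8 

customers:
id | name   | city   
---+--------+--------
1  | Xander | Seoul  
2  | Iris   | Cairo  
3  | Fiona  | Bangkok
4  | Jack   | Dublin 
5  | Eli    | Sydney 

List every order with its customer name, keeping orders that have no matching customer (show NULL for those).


LEFT JOIN keeps every row from orders (the left table); where customer_id has no match in customers, the customer columns become NULL. Walk through each order:
  - order 1 (Cable): customer_id=NULL, no match -> kept with NULL
  - order 2 (Chair): customer_id=3 -> matches Fiona
  - order 3 (Monitor): customer_id=2 -> matches Iris
  - order 4 (Camera): customer_id=NULL, no match -> kept with NULL
  - order 5 (Tablet): customer_id=2 -> matches Iris
  - order 6 (Desk): customer_id=3 -> matches Fiona
  - order 7 (Notebook): customer_id=5 -> matches Eli
  - order 8 (Charger): customer_id=1 -> matches Xander
All 8 rows appear; 2 have NULL customer.

SQL:
SELECT a.product, b.name AS customer
FROM orders a
LEFT JOIN customers b ON a.customer_id = b.id

Result:
product  | customer
---------+---------
Cable    | NULL    
Chair    | Fiona   
Monitor  | Iris    
Camera   | NULL    
Tablet   | Iris    
Desk     | Fiona   
Notebook | Eli     
Charger  | Xander  


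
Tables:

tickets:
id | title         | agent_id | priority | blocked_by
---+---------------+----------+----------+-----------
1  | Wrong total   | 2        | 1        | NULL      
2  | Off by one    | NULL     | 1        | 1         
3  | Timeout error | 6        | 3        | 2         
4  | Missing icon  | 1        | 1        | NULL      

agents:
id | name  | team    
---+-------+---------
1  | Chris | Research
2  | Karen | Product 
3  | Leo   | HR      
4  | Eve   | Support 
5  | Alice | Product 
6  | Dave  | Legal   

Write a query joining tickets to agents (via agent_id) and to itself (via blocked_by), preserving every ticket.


Two LEFT JOINs from the same base table tickets: one to agents via agent_id, one to tickets itself via blocked_by. Both are LEFT so every ticket is preserved.
Match against agents:
  - ticket 1 (Wrong total): agent_id=2 -> matches Karen
  - ticket 2 (Off by one): agent_id=NULL, no match -> kept with NULL
  - ticket 3 (Timeout error): agent_id=6 -> matches Dave
  - ticket 4 (Missing icon): agent_id=1 -> matches Chris
Match against tickets (self):
  - ticket 1 (Wrong total): blocked_by=NULL -> NULL
  - ticket 2 (Off by one): blocked_by=1 -> Wrong total
  - ticket 3 (Timeout error): blocked_by=2 -> Off by one
  - ticket 4 (Missing icon): blocked_by=NULL -> NULL

SQL:
SELECT a.title, b.name AS agent, c.title AS blocked_by
FROM tickets a
LEFT JOIN agents b ON a.agent_id = b.id
LEFT JOIN tickets c ON a.blocked_by = c.id

Result:
title         | agent | blocked_by 
--------------+-------+------------
Wrong total   | Karen | NULL       
Off by one    | NULL  | Wrong total
Timeout error | Dave  | Off by one 
Missing icon  | Chris | NULL       


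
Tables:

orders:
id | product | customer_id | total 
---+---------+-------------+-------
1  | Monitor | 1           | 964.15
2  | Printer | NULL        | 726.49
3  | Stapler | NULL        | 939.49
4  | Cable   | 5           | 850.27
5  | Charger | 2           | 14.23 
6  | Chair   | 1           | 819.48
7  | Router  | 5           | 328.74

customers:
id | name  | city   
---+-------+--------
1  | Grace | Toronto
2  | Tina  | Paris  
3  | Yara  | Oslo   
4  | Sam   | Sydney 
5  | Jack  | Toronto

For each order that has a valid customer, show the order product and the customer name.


INNER JOIN keeps only orders rows whose customer_id matches an id in customers. Walk through each order:
  - order 1 (Monitor): customer_id=1 -> matches Grace
  - order 2 (Printer): customer_id=NULL, no match -> dropped
  - order 3 (Stapler): customer_id=NULL, no match -> dropped
  - order 4 (Cable): customer_id=5 -> matches Jack
  - order 5 (Charger): customer_id=2 -> matches Tina
  - order 6 (Chair): customer_id=1 -> matches Grace
  - order 7 (Router): customer_id=5 -> matches Jack
So 2 of 7 rows are dropped.

SQL:
SELECT a.product, b.name AS customer
FROM orders a
INNER JOIN customers b ON a.customer_id = b.id

Result:
product | customer
--------+---------
Monitor | Grace   
Cable   | Jack    
Charger | Tina    
Chair   | Grace   
Router  | Jack    


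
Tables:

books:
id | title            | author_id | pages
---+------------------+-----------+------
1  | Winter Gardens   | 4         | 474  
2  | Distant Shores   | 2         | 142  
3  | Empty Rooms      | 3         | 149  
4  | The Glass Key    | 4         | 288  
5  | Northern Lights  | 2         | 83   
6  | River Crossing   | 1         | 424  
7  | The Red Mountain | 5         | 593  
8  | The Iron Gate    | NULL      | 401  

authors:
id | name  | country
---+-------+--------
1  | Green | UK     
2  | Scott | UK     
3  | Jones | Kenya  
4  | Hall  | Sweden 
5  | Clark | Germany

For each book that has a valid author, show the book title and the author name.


INNER JOIN keeps only books rows whose author_id matches an id in authors. Walk through each book:
  - book 1 (Winter Gardens): author_id=4 -> matches Hall
  - book 2 (Distant Shores): author_id=2 -> matches Scott
  - book 3 (Empty Rooms): author_id=3 -> matches Jones
  - book 4 (The Glass Key): author_id=4 -> matches Hall
  - book 5 (Northern Lights): author_id=2 -> matches Scott
  - book 6 (River Crossing): author_id=1 -> matches Green
  - book 7 (The Red Mountain): author_id=5 -> matches Clark
  - book 8 (The Iron Gate): author_id=NULL, no match -> dropped
So 1 of 8 rows is dropped.

SQL:
SELECT a.title, b.name AS author
FROM books a
INNER JOIN authors b ON a.author_id = b.id

Result:
title            | author
-----------------+-------
Winter Gardens   | Hall  
Distant Shores   | Scott 
Empty Rooms      | Jones 
The Glass Key    | Hall  
Northern Lights  | Scott 
River Crossing   | Green 
The Red Mountain | Clark 


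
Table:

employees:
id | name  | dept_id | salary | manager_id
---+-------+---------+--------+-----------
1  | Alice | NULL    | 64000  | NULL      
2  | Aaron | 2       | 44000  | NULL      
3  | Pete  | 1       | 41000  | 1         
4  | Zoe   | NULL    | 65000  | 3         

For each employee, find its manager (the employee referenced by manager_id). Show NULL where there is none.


This is a self-join: employees is joined to a second copy of itself, matching each row's manager_id to another row's id. Use LEFT JOIN so rows with manager_id=NULL are kept.
  - employee 1 (Alice): manager_id=NULL -> NULL
  - employee 2 (Aaron): manager_id=NULL -> NULL
  - employee 3 (Pete): manager_id=1 -> Alice
  - employee 4 (Zoe): manager_id=3 -> Pete

SQL:
SELECT a.name AS item, b.name AS manager
FROM employees a
LEFT JOIN employees b ON a.manager_id = b.id

Result:
item  | manager
------+--------
Alice | NULL   
Aaron | NULL   
Pete  | Alice  
Zoe   | Pete   


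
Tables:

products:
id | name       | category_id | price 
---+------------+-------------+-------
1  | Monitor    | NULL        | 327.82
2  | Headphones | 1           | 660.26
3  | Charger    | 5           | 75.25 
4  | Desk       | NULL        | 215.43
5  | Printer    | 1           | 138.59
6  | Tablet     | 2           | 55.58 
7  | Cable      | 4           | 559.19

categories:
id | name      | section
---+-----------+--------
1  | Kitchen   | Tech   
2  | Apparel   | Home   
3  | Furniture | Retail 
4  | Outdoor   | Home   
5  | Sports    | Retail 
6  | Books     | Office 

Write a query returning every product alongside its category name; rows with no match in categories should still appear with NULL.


LEFT JOIN keeps every row from products (the left table); where category_id has no match in categories, the category columns become NULL. Walk through each product:
  - product 1 (Monitor): category_id=NULL, no match -> kept with NULL
  - product 2 (Headphones): category_id=1 -> matches Kitchen
  - product 3 (Charger): category_id=5 -> matches Sports
  - product 4 (Desk): category_id=NULL, no match -> kept with NULL
  - product 5 (Printer): category_id=1 -> matches Kitchen
  - product 6 (Tablet): category_id=2 -> matches Apparel
  - product 7 (Cable): category_id=4 -> matches Outdoor
All 7 rows appear; 2 have NULL category.

SQL:
SELECT a.name, b.name AS category
FROM products a
LEFT JOIN categories b ON a.category_id = b.id

Result:
name       | category
-----------+---------
Monitor    | NULL    
Headphones | Kitchen 
Charger    | Sports  
Desk       | NULL    
Printer    | Kitchen 
Tablet     | Apparel 
Cable      | Outdoor 


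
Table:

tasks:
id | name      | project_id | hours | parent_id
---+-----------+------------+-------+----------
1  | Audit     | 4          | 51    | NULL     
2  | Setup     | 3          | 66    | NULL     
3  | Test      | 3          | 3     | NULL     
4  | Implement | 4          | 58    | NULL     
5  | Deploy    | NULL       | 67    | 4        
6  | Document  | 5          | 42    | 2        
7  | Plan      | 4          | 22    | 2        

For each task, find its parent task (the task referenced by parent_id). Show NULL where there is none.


This is a self-join: tasks is joined to a second copy of itself, matching each row's parent_id to another row's id. Use LEFT JOIN so rows with parent_id=NULL are kept.
  - task 1 (Audit): parent_id=NULL -> NULL
  - task 2 (Setup): parent_id=NULL -> NULL
  - task 3 (Test): parent_id=NULL -> NULL
  - task 4 (Implement): parent_id=NULL -> NULL
  - task 5 (Deploy): parent_id=4 -> Implement
  - task 6 (Document): parent_id=2 -> Setup
  - task 7 (Plan): parent_id=2 -> Setup

SQL:
SELECT a.name AS item, b.name AS parent
FROM tasks a
LEFT JOIN tasks b ON a.parent_id = b.id

Result:
item      | parent   
----------+----------
Audit     | NULL     
Setup     | NULL     
Test      | NULL     
Implement | NULL     
Deploy    | Implement
Document  | Setup    
Plan      | Setup    


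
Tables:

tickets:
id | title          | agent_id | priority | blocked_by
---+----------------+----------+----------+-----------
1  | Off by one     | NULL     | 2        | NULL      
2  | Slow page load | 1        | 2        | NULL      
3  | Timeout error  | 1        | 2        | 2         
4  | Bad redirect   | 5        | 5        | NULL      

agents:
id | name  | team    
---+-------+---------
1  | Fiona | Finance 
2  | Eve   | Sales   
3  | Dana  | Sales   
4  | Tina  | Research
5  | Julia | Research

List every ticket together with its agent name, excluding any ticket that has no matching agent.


INNER JOIN keeps only tickets rows whose agent_id matches an id in agents. Walk through each ticket:
  - ticket 1 (Off by one): agent_id=NULL, no match -> dropped
  - ticket 2 (Slow page load): agent_id=1 -> matches Fiona
  - ticket 3 (Timeout error): agent_id=1 -> matches Fiona
  - ticket 4 (Bad redirect): agent_id=5 -> matches Julia
So 1 of 4 rows is dropped.

SQL:
SELECT a.title, b.name AS agent
FROM tickets a
INNER JOIN agents b ON a.agent_id = b.id

Result:
title          | agent
---------------+------
Slow page load | Fiona
Timeout error  | Fiona
Bad redirect   | Julia


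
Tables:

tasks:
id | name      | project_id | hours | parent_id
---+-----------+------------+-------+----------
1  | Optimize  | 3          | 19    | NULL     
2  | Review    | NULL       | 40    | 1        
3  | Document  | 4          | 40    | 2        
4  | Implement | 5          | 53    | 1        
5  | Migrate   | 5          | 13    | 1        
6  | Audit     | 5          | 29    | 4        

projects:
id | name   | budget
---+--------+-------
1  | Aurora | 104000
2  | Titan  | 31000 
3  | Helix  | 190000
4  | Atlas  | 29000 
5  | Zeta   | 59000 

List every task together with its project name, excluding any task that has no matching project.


INNER JOIN keeps only tasks rows whose project_id matches an id in projects. Walk through each task:
  - task 1 (Optimize): project_id=3 -> matches Helix
  - task 2 (Review): project_id=NULL, no match -> dropped
  - task 3 (Document): project_id=4 -> matches Atlas
  - task 4 (Implement): project_id=5 -> matches Zeta
  - task 5 (Migrate): project_id=5 -> matches Zeta
  - task 6 (Audit): project_id=5 -> matches Zeta
So 1 of 6 rows is dropped.

SQL:
SELECT a.name, b.name AS project
FROM tasks a
INNER JOIN projects b ON a.project_id = b.id

Result:
name      | project
----------+--------
Optimize  | Helix  
Document  | Atlas  
Implement | Zeta   
Migrate   | Zeta   
Audit     | Zeta   


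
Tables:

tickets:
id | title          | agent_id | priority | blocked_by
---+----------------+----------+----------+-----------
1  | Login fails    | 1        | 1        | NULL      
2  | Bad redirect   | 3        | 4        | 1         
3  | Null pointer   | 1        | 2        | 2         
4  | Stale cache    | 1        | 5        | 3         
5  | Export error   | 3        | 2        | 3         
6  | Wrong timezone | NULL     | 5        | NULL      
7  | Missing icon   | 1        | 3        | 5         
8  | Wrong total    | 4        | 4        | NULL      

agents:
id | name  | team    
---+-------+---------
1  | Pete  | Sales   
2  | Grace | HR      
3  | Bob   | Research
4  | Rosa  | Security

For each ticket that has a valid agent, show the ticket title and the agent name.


INNER JOIN keeps only tickets rows whose agent_id matches an id in agents. Walk through each ticket:
  - ticket 1 (Login fails): agent_id=1 -> matches Pete
  - ticket 2 (Bad redirect): agent_id=3 -> matches Bob
  - ticket 3 (Null pointer): agent_id=1 -> matches Pete
  - ticket 4 (Stale cache): agent_id=1 -> matches Pete
  - ticket 5 (Export error): agent_id=3 -> matches Bob
  - ticket 6 (Wrong timezone): agent_id=NULL, no match -> dropped
  - ticket 7 (Missing icon): agent_id=1 -> matches Pete
  - ticket 8 (Wrong total): agent_id=4 -> matches Rosa
So 1 of 8 rows is dropped.

SQL:
SELECT a.title, b.name AS agent
FROM tickets a
INNER JOIN agents b ON a.agent_id = b.id

Result:
title        | agent
-------------+------
Login fails  | Pete 
Bad redirect | Bob  
Null pointer | Pete 
Stale cache  | Pete 
Export error | Bob  
Missing icon | Pete 
Wrong total  | Rosa 


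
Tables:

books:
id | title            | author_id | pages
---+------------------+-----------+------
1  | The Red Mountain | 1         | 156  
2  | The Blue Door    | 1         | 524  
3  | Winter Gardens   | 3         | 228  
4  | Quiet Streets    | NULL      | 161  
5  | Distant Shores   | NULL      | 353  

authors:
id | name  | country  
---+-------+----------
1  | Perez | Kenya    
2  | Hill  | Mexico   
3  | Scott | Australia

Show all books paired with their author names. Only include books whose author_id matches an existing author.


INNER JOIN keeps only books rows whose author_id matches an id in authors. Walk through each book:
  - book 1 (The Red Mountain): author_id=1 -> matches Perez
  - book 2 (The Blue Door): author_id=1 -> matches Perez
  - book 3 (Winter Gardens): author_id=3 -> matches Scott
  - book 4 (Quiet Streets): author_id=NULL, no match -> dropped
  - book 5 (Distant Shores): author_id=NULL, no match -> dropped
So 2 of 5 rows are dropped.

SQL:
SELECT a.title, b.name AS author
FROM books a
INNER JOIN authors b ON a.author_id = b.id

Result:
title            | author
-----------------+-------
The Red Mountain | Perez 
The Blue Door    | Perez 
Winter Gardens   | Scott 


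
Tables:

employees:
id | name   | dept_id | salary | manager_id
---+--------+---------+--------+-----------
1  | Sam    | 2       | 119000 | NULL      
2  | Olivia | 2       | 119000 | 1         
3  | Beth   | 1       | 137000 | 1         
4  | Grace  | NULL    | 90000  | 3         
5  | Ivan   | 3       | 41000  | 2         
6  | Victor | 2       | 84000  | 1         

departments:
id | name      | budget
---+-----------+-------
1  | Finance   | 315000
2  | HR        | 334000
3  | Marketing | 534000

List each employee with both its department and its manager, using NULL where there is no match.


Two LEFT JOINs from the same base table employees: one to departments via dept_id, one to employees itself via manager_id. Both are LEFT so every employee is preserved.
Match against departments:
  - employee 1 (Sam): dept_id=2 -> matches HR
  - employee 2 (Olivia): dept_id=2 -> matches HR
  - employee 3 (Beth): dept_id=1 -> matches Finance
  - employee 4 (Grace): dept_id=NULL, no match -> kept with NULL
  - employee 5 (Ivan): dept_id=3 -> matches Marketing
  - employee 6 (Victor): dept_id=2 -> matches HR
Match against employees (self):
  - employee 1 (Sam): manager_id=NULL -> NULL
  - employee 2 (Olivia): manager_id=1 -> Sam
  - employee 3 (Beth): manager_id=1 -> Sam
  - employee 4 (Grace): manager_id=3 -> Beth
  - employee 5 (Ivan): manager_id=2 -> Olivia
  - employee 6 (Victor): manager_id=1 -> Sam

SQL:
SELECT a.name, b.name AS department, c.name AS manager
FROM employees a
LEFT JOIN departments b ON a.dept_id = b.id
LEFT JOIN employees c ON a.manager_id = c.id

Result:
name   | department | manager
-------+------------+--------
Sam    | HR         | NULL   
Olivia | HR         | Sam    
Beth   | Finance    | Sam    
Grace  | NULL       | Beth   
Ivan   | Marketing  | Olivia 
Victor | HR         | Sam    


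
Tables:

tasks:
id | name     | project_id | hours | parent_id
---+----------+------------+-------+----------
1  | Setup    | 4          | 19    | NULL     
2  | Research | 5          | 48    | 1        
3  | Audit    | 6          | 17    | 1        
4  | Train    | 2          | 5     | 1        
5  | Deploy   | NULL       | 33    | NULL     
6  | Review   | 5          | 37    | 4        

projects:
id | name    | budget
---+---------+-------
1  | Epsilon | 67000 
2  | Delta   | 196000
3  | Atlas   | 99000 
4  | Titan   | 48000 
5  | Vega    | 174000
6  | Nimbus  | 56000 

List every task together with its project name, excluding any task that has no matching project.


INNER JOIN keeps only tasks rows whose project_id matches an id in projects. Walk through each task:
  - task 1 (Setup): project_id=4 -> matches Titan
  - task 2 (Research): project_id=5 -> matches Vega
  - task 3 (Audit): project_id=6 -> matches Nimbus
  - task 4 (Train): project_id=2 -> matches Delta
  - task 5 (Deploy): project_id=NULL, no match -> dropped
  - task 6 (Review): project_id=5 -> matches Vega
So 1 of 6 rows is dropped.

SQL:
SELECT a.name, b.name AS project
FROM tasks a
INNER JOIN projects b ON a.project_id = b.id

Result:
name     | project
---------+--------
Setup    | Titan  
Research | Vega   
Audit    | Nimbus 
Train    | Delta  
Review   | Vega   


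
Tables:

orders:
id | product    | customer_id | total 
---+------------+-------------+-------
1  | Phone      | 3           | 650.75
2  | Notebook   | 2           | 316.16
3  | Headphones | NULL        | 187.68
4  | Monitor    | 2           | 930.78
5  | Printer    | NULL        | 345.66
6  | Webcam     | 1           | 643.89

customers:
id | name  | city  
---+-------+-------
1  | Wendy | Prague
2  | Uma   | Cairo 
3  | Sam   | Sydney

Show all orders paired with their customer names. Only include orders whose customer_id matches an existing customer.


INNER JOIN keeps only orders rows whose customer_id matches an id in customers. Walk through each order:
  - order 1 (Phone): customer_id=3 -> matches Sam
  - order 2 (Notebook): customer_id=2 -> matches Uma
  - order 3 (Headphones): customer_id=NULL, no match -> dropped
  - order 4 (Monitor): customer_id=2 -> matches Uma
  - order 5 (Printer): customer_id=NULL, no match -> dropped
  - order 6 (Webcam): customer_id=1 -> matches Wendy
So 2 of 6 rows are dropped.

SQL:
SELECT a.product, b.name AS customer
FROM orders a
INNER JOIN customers b ON a.customer_id = b.id

Result:
product  | customer
---------+---------
Phone    | Sam     
Notebook | Uma     
Monitor  | Uma     
Webcam   | Wendy   


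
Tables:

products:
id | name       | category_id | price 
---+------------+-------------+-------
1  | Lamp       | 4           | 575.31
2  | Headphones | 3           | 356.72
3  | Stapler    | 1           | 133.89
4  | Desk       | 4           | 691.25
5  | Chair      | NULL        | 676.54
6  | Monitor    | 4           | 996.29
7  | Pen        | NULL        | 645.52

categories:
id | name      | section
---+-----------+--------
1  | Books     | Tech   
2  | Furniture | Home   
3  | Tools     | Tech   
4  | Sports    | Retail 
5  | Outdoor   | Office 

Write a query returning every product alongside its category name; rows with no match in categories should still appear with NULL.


LEFT JOIN keeps every row from products (the left table); where category_id has no match in categories, the category columns become NULL. Walk through each product:
  - product 1 (Lamp): category_id=4 -> matches Sports
  - product 2 (Headphones): category_id=3 -> matches Tools
  - product 3 (Stapler): category_id=1 -> matches Books
  - product 4 (Desk): category_id=4 -> matches Sports
  - product 5 (Chair): category_id=NULL, no match -> kept with NULL
  - product 6 (Monitor): category_id=4 -> matches Sports
  - product 7 (Pen): category_id=NULL, no match -> kept with NULL
All 7 rows appear; 2 have NULL category.

SQL:
SELECT a.name, b.name AS category
FROM products a
LEFT JOIN categories b ON a.category_id = b.id

Result:
name       | category
-----------+---------
Lamp       | Sports  
Headphones | Tools   
Stapler    | Books   
Desk       | Sports  
Chair      | NULL    
Monitor    | Sports  
Pen        | NULL    


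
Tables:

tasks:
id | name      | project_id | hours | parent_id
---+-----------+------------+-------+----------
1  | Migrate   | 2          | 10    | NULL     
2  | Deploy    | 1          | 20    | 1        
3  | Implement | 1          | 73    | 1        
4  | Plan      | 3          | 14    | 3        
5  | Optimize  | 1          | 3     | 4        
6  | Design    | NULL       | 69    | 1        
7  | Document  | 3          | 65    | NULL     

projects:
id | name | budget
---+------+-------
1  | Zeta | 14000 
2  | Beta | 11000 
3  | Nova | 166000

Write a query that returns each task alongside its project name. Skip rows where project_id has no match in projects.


INNER JOIN keeps only tasks rows whose project_id matches an id in projects. Walk through each task:
  - task 1 (Migrate): project_id=2 -> matches Beta
  - task 2 (Deploy): project_id=1 -> matches Zeta
  - task 3 (Implement): project_id=1 -> matches Zeta
  - task 4 (Plan): project_id=3 -> matches Nova
  - task 5 (Optimize): project_id=1 -> matches Zeta
  - task 6 (Design): project_id=NULL, no match -> dropped
  - task 7 (Document): project_id=3 -> matches Nova
So 1 of 7 rows is dropped.

SQL:
SELECT a.name, b.name AS project
FROM tasks a
INNER JOIN projects b ON a.project_id = b.id

Result:
name      | project
----------+--------
Migrate   | Beta   
Deploy    | Zeta   
Implement | Zeta   
Plan      | Nova   
Optimize  | Zeta   
Document  | Nova   


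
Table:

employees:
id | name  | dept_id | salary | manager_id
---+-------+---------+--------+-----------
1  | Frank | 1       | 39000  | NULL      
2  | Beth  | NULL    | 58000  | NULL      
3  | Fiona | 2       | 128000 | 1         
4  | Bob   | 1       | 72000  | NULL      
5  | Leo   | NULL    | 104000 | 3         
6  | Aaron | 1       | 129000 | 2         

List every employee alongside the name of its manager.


This is a self-join: employees is joined to a second copy of itself, matching each row's manager_id to another row's id. Use LEFT JOIN so rows with manager_id=NULL are kept.
  - employee 1 (Frank): manager_id=NULL -> NULL
  - employee 2 (Beth): manager_id=NULL -> NULL
  - employee 3 (Fiona): manager_id=1 -> Frank
  - employee 4 (Bob): manager_id=NULL -> NULL
  - employee 5 (Leo): manager_id=3 -> Fiona
  - employee 6 (Aaron): manager_id=2 -> Beth

SQL:
SELECT a.name AS item, b.name AS manager
FROM employees a
LEFT JOIN employees b ON a.manager_id = b.id

Result:
item  | manager
------+--------
Frank | NULL   
Beth  | NULL   
Fiona | Frank  
Bob   | NULL   
Leo   | Fiona  
Aaron | Beth   


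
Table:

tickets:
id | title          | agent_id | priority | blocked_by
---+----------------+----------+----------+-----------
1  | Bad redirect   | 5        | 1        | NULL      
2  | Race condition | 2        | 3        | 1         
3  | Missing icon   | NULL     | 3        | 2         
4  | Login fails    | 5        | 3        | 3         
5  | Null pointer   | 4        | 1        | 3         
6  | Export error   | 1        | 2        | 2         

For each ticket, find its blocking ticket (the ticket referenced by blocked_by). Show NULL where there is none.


This is a self-join: tickets is joined to a second copy of itself, matching each row's blocked_by to another row's id. Use LEFT JOIN so rows with blocked_by=NULL are kept.
  - ticket 1 (Bad redirect): blocked_by=NULL -> NULL
  - ticket 2 (Race condition): blocked_by=1 -> Bad redirect
  - ticket 3 (Missing icon): blocked_by=2 -> Race condition
  - ticket 4 (Login fails): blocked_by=3 -> Missing icon
  - ticket 5 (Null pointer): blocked_by=3 -> Missing icon
  - ticket 6 (Export error): blocked_by=2 -> Race condition

SQL:
SELECT a.title AS item, b.title AS blocked_by
FROM tickets a
LEFT JOIN tickets b ON a.blocked_by = b.id

Result:
item           | blocked_by    
---------------+---------------
Bad redirect   | NULL          
Race condition | Bad redirect  
Missing icon   | Race condition
Login fails    | Missing icon  
Null pointer   | Missing icon  
Export error   | Race condition


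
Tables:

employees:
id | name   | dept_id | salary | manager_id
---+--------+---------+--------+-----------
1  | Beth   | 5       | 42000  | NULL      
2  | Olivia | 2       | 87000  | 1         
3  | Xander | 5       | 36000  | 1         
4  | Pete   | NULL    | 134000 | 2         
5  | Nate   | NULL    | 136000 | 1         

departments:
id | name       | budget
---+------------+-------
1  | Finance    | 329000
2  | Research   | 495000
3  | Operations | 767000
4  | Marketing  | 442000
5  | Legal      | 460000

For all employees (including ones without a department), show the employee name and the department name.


LEFT JOIN keeps every row from employees (the left table); where dept_id has no match in departments, the department columns become NULL. Walk through each employee:
  - employee 1 (Beth): dept_id=5 -> matches Legal
  - employee 2 (Olivia): dept_id=2 -> matches Research
  - employee 3 (Xander): dept_id=5 -> matches Legal
  - employee 4 (Pete): dept_id=NULL, no match -> kept with NULL
  - employee 5 (Nate): dept_id=NULL, no match -> kept with NULL
All 5 rows appear; 2 have NULL department.

SQL:
SELECT a.name, b.name AS department
FROM employees a
LEFT JOIN departments b ON a.dept_id = b.id

Result:
name   | department
-------+-----------
Beth   | Legal     
Olivia | Research  
Xander | Legal     
Pete   | NULL      
Nate   | NULL      


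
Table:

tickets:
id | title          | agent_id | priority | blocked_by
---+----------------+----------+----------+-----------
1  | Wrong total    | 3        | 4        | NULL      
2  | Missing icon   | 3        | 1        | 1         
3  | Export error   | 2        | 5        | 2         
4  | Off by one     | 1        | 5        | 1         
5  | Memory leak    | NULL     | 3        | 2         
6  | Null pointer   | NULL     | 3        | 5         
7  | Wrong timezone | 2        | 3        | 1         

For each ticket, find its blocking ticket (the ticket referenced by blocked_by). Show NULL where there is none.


This is a self-join: tickets is joined to a second copy of itself, matching each row's blocked_by to another row's id. Use LEFT JOIN so rows with blocked_by=NULL are kept.
  - ticket 1 (Wrong total): blocked_by=NULL -> NULL
  - ticket 2 (Missing icon): blocked_by=1 -> Wrong total
  - ticket 3 (Export error): blocked_by=2 -> Missing icon
  - ticket 4 (Off by one): blocked_by=1 -> Wrong total
  - ticket 5 (Memory leak): blocked_by=2 -> Missing icon
  - ticket 6 (Null pointer): blocked_by=5 -> Memory leak
  - ticket 7 (Wrong timezone): blocked_by=1 -> Wrong total

SQL:
SELECT a.title AS item, b.title AS blocked_by
FROM tickets a
LEFT JOIN tickets b ON a.blocked_by = b.id

Result:
item           | blocked_by  
---------------+-------------
Wrong total    | NULL        
Missing icon   | Wrong total 
Export error   | Missing icon
Off by one     | Wrong total 
Memory leak    | Missing icon
Null pointer   | Memory leak 
Wrong timezone | Wrong total 


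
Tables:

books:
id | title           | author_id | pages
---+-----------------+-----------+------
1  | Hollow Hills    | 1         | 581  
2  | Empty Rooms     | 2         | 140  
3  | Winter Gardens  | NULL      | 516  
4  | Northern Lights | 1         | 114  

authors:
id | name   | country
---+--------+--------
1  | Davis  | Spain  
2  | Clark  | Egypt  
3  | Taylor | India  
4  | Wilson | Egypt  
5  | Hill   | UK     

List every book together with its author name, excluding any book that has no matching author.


INNER JOIN keeps only books rows whose author_id matches an id in authors. Walk through each book:
  - book 1 (Hollow Hills): author_id=1 -> matches Davis
  - book 2 (Empty Rooms): author_id=2 -> matches Clark
  - book 3 (Winter Gardens): author_id=NULL, no match -> dropped
  - book 4 (Northern Lights): author_id=1 -> matches Davis
So 1 of 4 rows is dropped.

SQL:
SELECT a.title, b.name AS author
FROM books a
INNER JOIN authors b ON a.author_id = b.id

Result:
title           | author
----------------+-------
Hollow Hills    | Davis 
Empty Rooms     | Clark 
Northern Lights | Davis 


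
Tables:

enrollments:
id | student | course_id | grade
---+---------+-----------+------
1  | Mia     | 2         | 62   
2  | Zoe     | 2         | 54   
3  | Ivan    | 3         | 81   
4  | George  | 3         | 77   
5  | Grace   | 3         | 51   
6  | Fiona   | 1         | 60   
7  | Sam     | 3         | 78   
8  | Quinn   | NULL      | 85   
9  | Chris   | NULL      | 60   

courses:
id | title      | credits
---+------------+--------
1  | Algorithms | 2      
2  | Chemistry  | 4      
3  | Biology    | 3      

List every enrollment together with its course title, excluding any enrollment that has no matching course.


INNER JOIN keeps only enrollments rows whose course_id matches an id in courses. Walk through each enrollment:
  - enrollment 1 (Mia): course_id=2 -> matches Chemistry
  - enrollment 2 (Zoe): course_id=2 -> matches Chemistry
  - enrollment 3 (Ivan): course_id=3 -> matches Biology
  - enrollment 4 (George): course_id=3 -> matches Biology
  - enrollment 5 (Grace): course_id=3 -> matches Biology
  - enrollment 6 (Fiona): course_id=1 -> matches Algorithms
  - enrollment 7 (Sam): course_id=3 -> matches Biology
  - enrollment 8 (Quinn): course_id=NULL, no match -> dropped
  - enrollment 9 (Chris): course_id=NULL, no match -> dropped
So 2 of 9 rows are dropped.

SQL:
SELECT a.student, b.title AS course
FROM enrollments a
INNER JOIN courses b ON a.course_id = b.id

Result:
student | course    
--------+-----------
Mia     | Chemistry 
Zoe     | Chemistry 
Ivan    | Biology   
George  | Biology   
Grace   | Biology   
Fiona   | Algorithms
Sam     | Biology   


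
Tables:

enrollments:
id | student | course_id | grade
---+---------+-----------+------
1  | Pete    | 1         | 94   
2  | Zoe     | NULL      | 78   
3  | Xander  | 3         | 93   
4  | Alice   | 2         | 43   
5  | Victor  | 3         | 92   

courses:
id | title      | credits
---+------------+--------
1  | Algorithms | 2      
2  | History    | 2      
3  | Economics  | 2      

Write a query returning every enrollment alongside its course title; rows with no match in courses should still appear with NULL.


LEFT JOIN keeps every row from enrollments (the left table); where course_id has no match in courses, the course columns become NULL. Walk through each enrollment:
  - enrollment 1 (Pete): course_id=1 -> matches Algorithms
  - enrollment 2 (Zoe): course_id=NULL, no match -> kept with NULL
  - enrollment 3 (Xander): course_id=3 -> matches Economics
  - enrollment 4 (Alice): course_id=2 -> matches History
  - enrollment 5 (Victor): course_id=3 -> matches Economics
All 5 rows appear; 1 has NULL course.

SQL:
SELECT a.student, b.title AS course
FROM enrollments a
LEFT JOIN courses b ON a.course_id = b.id

Result:
student | course    
--------+-----------
Pete    | Algorithms
Zoe     | NULL      
Xander  | Economics 
Alice   | History   
Victor  | Economics 


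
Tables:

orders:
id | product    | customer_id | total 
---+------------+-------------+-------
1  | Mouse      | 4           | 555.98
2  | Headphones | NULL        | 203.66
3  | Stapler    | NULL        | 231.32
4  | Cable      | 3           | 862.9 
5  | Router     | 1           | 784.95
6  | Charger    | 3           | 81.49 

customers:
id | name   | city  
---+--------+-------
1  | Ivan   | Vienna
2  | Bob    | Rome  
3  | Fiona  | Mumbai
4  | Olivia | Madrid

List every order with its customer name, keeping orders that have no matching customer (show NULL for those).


LEFT JOIN keeps every row from orders (the left table); where customer_id has no match in customers, the customer columns become NULL. Walk through each order:
  - order 1 (Mouse): customer_id=4 -> matches Olivia
  - order 2 (Headphones): customer_id=NULL, no match -> kept with NULL
  - order 3 (Stapler): customer_id=NULL, no match -> kept with NULL
  - order 4 (Cable): customer_id=3 -> matches Fiona
  - order 5 (Router): customer_id=1 -> matches Ivan
  - order 6 (Charger): customer_id=3 -> matches Fiona
All 6 rows appear; 2 have NULL customer.

SQL:
SELECT a.product, b.name AS customer
FROM orders a
LEFT JOIN customers b ON a.customer_id = b.id

Result:
product    | customer
-----------+---------
Mouse      | Olivia  
Headphones | NULL    
Stapler    | NULL    
Cable      | Fiona   
Router     | Ivan    
Charger    | Fiona   
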